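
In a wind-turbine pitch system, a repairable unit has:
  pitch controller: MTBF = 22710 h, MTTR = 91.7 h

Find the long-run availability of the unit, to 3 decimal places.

0.996

A(pitch controller) = MTBF/(MTBF+MTTR) = 22710/(22710+91.7) = 0.996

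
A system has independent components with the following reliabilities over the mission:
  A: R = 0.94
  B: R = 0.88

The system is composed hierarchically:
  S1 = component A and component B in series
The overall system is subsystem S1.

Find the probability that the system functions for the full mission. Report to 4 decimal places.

Series (A and B): 0.940000 × 0.880000 = 0.8272

0.8272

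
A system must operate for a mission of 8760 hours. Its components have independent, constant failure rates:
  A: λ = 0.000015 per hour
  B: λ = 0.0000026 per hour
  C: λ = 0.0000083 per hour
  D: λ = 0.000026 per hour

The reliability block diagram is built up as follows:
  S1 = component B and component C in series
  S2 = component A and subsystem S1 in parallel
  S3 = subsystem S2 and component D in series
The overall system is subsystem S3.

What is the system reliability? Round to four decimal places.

0.7874

R(A) = exp(−0.000015 × 8760) = 0.876867
R(B) = exp(−0.0000026 × 8760) = 0.977481
R(C) = exp(−0.0000083 × 8760) = 0.929872
R(D) = exp(−0.000026 × 8760) = 0.796315
Series (B and C): 0.977481 × 0.929872 = 0.908932
Parallel (A and [0.908932]): 1 − (1 − 0.876867)(1 − 0.908932) = 0.988787
Series ([0.988787] and D): 0.988787 × 0.796315 = 0.7874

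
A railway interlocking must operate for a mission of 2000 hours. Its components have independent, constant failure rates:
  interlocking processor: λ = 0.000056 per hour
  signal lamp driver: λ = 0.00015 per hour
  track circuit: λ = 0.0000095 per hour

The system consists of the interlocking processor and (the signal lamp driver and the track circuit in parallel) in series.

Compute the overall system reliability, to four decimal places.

0.8897

R(interlocking processor) = exp(−0.000056 × 2000) = 0.894044
R(signal lamp driver) = exp(−0.00015 × 2000) = 0.740818
R(track circuit) = exp(−0.0000095 × 2000) = 0.981179
Parallel (signal lamp driver and track circuit): 1 − (1 − 0.740818)(1 − 0.981179) = 0.995122
Series (interlocking processor and [0.995122]): 0.894044 × 0.995122 = 0.8897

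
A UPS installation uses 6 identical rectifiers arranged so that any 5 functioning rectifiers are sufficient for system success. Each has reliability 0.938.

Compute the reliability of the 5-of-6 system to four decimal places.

R = Σ_{i=5}^{6} C(6,i) p^i (1−p)^{6−i} with p = 0.938
C(6,5)·0.938^5·0.062^1 = 0.270120
C(6,6)·0.938^6·0.062^0 = 0.681110
Sum = 0.9512

0.9512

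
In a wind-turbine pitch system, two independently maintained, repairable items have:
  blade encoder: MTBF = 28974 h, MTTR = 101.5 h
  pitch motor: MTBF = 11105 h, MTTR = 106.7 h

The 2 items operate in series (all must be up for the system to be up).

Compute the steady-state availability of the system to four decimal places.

A(blade encoder) = MTBF/(MTBF+MTTR) = 28974/(28974+101.5) = 0.996509
A(pitch motor) = MTBF/(MTBF+MTTR) = 11105/(11105+106.7) = 0.990483
Series availability: 0.996509 × 0.990483 = 0.9870

0.9870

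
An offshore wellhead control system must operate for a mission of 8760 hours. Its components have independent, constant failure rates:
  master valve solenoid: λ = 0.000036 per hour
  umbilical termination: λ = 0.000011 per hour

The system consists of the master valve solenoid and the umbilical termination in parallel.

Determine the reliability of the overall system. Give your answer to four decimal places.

0.9752

R(master valve solenoid) = exp(−0.000036 × 8760) = 0.729526
R(umbilical termination) = exp(−0.000011 × 8760) = 0.908137
Parallel (master valve solenoid and umbilical termination): 1 − (1 − 0.729526)(1 − 0.908137) = 0.9752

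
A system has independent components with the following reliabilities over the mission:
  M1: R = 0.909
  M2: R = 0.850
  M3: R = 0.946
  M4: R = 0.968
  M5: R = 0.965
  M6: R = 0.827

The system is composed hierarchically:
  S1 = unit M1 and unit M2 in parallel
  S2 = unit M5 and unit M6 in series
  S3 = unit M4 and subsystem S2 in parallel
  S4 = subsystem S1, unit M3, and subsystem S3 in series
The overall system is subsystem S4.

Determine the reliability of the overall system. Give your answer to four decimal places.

0.9271

Parallel (M1 and M2): 1 − (1 − 0.909000)(1 − 0.850000) = 0.986350
Series (M5 and M6): 0.965000 × 0.827000 = 0.798055
Parallel (M4 and [0.798055]): 1 − (1 − 0.968000)(1 − 0.798055) = 0.993538
Series ([0.986350], M3, and [0.993538]): 0.986350 × 0.946000 × 0.993538 = 0.9271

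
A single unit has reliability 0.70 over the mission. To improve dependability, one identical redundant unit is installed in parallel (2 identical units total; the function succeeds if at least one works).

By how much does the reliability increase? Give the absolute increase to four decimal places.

R_before = 0.70
R_after = 1 − (1 − 0.70)^2 = 0.9100
ΔR = 0.9100 − 0.70 = 0.2100

0.2100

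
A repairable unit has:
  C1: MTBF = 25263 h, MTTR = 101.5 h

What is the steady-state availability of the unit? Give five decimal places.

A(C1) = MTBF/(MTBF+MTTR) = 25263/(25263+101.5) = 0.99600

0.99600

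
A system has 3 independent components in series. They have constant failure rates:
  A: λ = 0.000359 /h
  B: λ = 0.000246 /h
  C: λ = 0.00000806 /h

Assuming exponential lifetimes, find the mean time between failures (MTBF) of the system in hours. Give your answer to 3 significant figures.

1630

Series of exponential components: λ_sys = Σ λ_i
λ_sys = 0.000359 + 0.000246 + 0.00000806 = 6.1306e-04 /h
MTBF = 1 / λ_sys = 1630 h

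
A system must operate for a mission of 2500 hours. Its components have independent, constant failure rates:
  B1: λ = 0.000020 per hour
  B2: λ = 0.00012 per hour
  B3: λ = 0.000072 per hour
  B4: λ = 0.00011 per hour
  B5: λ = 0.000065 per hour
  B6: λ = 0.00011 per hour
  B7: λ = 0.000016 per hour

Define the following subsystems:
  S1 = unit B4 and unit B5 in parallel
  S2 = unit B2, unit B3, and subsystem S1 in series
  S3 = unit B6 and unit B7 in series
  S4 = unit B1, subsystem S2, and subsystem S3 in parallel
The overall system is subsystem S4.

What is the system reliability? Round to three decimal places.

R(B1) = exp(−0.000020 × 2500) = 0.95123
R(B2) = exp(−0.00012 × 2500) = 0.74082
R(B3) = exp(−0.000072 × 2500) = 0.83527
R(B4) = exp(−0.00011 × 2500) = 0.75957
R(B5) = exp(−0.000065 × 2500) = 0.85002
R(B6) = exp(−0.00011 × 2500) = 0.75957
R(B7) = exp(−0.000016 × 2500) = 0.96079
Parallel (B4 and B5): 1 − (1 − 0.75957)(1 − 0.85002) = 0.96394
Series (B2, B3, and [0.96394]): 0.74082 × 0.83527 × 0.96394 = 0.59647
Series (B6 and B7): 0.75957 × 0.96079 = 0.72979
Parallel (B1, [0.59647], and [0.72979]): 1 − (1 − 0.95123)(1 − 0.59647)(1 − 0.72979) = 0.995

0.995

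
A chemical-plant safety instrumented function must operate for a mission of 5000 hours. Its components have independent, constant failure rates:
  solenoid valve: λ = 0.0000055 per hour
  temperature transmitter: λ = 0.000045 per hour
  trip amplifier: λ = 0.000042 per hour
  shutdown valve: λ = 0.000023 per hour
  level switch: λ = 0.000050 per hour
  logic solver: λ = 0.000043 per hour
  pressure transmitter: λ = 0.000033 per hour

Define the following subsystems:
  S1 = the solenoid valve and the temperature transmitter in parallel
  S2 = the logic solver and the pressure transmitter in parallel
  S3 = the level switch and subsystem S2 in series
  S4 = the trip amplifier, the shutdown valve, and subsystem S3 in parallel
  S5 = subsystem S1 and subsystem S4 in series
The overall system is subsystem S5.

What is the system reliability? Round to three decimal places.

R(solenoid valve) = exp(−0.0000055 × 5000) = 0.97287
R(temperature transmitter) = exp(−0.000045 × 5000) = 0.79852
R(trip amplifier) = exp(−0.000042 × 5000) = 0.81058
R(shutdown valve) = exp(−0.000023 × 5000) = 0.89137
R(level switch) = exp(−0.000050 × 5000) = 0.77880
R(logic solver) = exp(−0.000043 × 5000) = 0.80654
R(pressure transmitter) = exp(−0.000033 × 5000) = 0.84789
Parallel (solenoid valve and temperature transmitter): 1 − (1 − 0.97287)(1 − 0.79852) = 0.99453
Parallel (logic solver and pressure transmitter): 1 − (1 − 0.80654)(1 − 0.84789) = 0.97057
Series (level switch and [0.97057]): 0.77880 × 0.97057 = 0.75588
Parallel (trip amplifier, shutdown valve, and [0.75588]): 1 − (1 − 0.81058)(1 − 0.89137)(1 − 0.75588) = 0.99498
Series ([0.99453] and [0.99498]): 0.99453 × 0.99498 = 0.990

0.990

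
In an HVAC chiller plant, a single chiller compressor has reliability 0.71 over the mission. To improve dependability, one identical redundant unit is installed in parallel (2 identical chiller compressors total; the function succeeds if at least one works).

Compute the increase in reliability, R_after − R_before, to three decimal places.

R_before = 0.71
R_after = 1 − (1 − 0.71)^2 = 0.916
ΔR = 0.916 − 0.71 = 0.206

0.206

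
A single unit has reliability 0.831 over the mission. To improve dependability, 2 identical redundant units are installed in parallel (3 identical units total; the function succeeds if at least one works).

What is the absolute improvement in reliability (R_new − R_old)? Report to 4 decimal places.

0.1642

R_before = 0.831
R_after = 1 − (1 − 0.831)^3 = 0.9952
ΔR = 0.9952 − 0.831 = 0.1642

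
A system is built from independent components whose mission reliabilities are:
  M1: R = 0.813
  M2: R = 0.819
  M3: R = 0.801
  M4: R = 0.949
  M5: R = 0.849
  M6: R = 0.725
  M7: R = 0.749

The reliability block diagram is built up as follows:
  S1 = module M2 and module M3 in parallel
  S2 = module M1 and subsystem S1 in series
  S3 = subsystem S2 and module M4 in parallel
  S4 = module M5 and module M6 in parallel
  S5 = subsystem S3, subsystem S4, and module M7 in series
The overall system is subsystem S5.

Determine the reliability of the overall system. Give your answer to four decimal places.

0.7100

Parallel (M2 and M3): 1 − (1 − 0.819000)(1 − 0.801000) = 0.963981
Series (M1 and [0.963981]): 0.813000 × 0.963981 = 0.783717
Parallel ([0.783717] and M4): 1 − (1 − 0.783717)(1 − 0.949000) = 0.988970
Parallel (M5 and M6): 1 − (1 − 0.849000)(1 − 0.725000) = 0.958475
Series ([0.988970], [0.958475], and M7): 0.988970 × 0.958475 × 0.749000 = 0.7100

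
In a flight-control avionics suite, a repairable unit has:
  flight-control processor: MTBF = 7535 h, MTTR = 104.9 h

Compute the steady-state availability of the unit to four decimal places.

A(flight-control processor) = MTBF/(MTBF+MTTR) = 7535/(7535+104.9) = 0.9863

0.9863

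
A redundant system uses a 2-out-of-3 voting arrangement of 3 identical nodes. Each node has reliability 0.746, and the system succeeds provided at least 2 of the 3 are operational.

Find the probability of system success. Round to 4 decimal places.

R = Σ_{i=2}^{3} C(3,i) p^i (1−p)^{3−i} with p = 0.746
C(3,2)·0.746^2·0.254^1 = 0.424065
C(3,3)·0.746^3·0.254^0 = 0.415161
Sum = 0.8392

0.8392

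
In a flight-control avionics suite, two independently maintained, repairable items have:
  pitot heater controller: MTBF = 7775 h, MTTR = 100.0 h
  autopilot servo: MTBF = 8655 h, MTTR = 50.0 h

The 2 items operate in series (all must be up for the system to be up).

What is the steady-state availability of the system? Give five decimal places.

A(pitot heater controller) = MTBF/(MTBF+MTTR) = 7775/(7775+100.0) = 0.987302
A(autopilot servo) = MTBF/(MTBF+MTTR) = 8655/(8655+50.0) = 0.994256
Series availability: 0.987302 × 0.994256 = 0.98163

0.98163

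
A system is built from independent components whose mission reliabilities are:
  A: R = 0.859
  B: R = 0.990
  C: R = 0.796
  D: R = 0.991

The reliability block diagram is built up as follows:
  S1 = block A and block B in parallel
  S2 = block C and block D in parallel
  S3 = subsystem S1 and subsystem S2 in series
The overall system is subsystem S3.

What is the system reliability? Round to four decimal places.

Parallel (A and B): 1 − (1 − 0.859000)(1 − 0.990000) = 0.998590
Parallel (C and D): 1 − (1 − 0.796000)(1 − 0.991000) = 0.998164
Series ([0.998590] and [0.998164]): 0.998590 × 0.998164 = 0.9968

0.9968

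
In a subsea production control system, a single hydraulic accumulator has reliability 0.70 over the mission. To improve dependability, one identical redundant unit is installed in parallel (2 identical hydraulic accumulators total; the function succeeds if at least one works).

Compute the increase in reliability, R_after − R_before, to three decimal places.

R_before = 0.70
R_after = 1 − (1 − 0.70)^2 = 0.910
ΔR = 0.910 − 0.70 = 0.210

0.210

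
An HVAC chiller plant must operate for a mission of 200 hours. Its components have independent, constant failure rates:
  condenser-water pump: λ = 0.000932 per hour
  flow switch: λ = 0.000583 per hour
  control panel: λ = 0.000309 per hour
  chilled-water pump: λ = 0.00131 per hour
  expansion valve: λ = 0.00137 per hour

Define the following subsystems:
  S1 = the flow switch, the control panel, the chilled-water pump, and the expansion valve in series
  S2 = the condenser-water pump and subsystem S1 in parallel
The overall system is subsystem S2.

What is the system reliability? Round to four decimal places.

R(condenser-water pump) = exp(−0.000932 × 200) = 0.829942
R(flow switch) = exp(−0.000583 × 200) = 0.889941
R(control panel) = exp(−0.000309 × 200) = 0.940071
R(chilled-water pump) = exp(−0.00131 × 200) = 0.769511
R(expansion valve) = exp(−0.00137 × 200) = 0.760332
Series (flow switch, control panel, chilled-water pump, and expansion valve): 0.889941 × 0.940071 × 0.769511 × 0.760332 = 0.489486
Parallel (condenser-water pump and [0.489486]): 1 − (1 − 0.829942)(1 − 0.489486) = 0.9132

0.9132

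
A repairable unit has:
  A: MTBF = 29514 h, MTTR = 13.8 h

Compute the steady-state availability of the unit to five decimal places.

A(A) = MTBF/(MTBF+MTTR) = 29514/(29514+13.8) = 0.99953

0.99953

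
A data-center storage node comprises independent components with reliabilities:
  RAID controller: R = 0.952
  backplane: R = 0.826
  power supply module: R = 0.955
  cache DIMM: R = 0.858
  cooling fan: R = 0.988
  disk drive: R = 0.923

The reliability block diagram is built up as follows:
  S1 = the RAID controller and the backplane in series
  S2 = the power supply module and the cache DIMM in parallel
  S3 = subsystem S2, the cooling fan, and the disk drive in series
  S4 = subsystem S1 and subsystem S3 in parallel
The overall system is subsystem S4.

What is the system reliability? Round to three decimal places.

Series (RAID controller and backplane): 0.95200 × 0.82600 = 0.78635
Parallel (power supply module and cache DIMM): 1 − (1 − 0.95500)(1 − 0.85800) = 0.99361
Series ([0.99361], cooling fan, and disk drive): 0.99361 × 0.98800 × 0.92300 = 0.90610
Parallel ([0.78635] and [0.90610]): 1 − (1 − 0.78635)(1 − 0.90610) = 0.980

0.980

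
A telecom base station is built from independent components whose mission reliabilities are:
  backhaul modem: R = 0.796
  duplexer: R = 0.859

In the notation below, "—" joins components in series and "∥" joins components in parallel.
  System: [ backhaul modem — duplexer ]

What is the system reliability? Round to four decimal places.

0.6838

Series (backhaul modem and duplexer): 0.796000 × 0.859000 = 0.6838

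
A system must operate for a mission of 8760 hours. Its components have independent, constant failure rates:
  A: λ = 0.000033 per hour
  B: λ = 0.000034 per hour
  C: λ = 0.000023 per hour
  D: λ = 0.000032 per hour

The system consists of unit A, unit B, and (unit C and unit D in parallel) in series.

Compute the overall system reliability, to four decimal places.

0.5312

R(A) = exp(−0.000033 × 8760) = 0.748952
R(B) = exp(−0.000034 × 8760) = 0.742420
R(C) = exp(−0.000023 × 8760) = 0.817520
R(D) = exp(−0.000032 × 8760) = 0.755542
Parallel (C and D): 1 − (1 − 0.817520)(1 − 0.755542) = 0.955391
Series (A, B, and [0.955391]): 0.748952 × 0.742420 × 0.955391 = 0.5312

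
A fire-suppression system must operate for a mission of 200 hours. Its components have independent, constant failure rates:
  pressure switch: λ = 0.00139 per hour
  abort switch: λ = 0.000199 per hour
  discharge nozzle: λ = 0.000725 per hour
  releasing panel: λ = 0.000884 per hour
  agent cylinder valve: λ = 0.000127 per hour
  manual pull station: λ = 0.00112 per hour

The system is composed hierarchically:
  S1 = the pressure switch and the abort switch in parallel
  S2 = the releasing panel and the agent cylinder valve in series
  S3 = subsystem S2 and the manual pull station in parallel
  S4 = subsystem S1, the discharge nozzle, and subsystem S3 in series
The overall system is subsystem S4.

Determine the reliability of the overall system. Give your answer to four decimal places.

0.8254

R(pressure switch) = exp(−0.00139 × 200) = 0.757297
R(abort switch) = exp(−0.000199 × 200) = 0.960982
R(discharge nozzle) = exp(−0.000725 × 200) = 0.865022
R(releasing panel) = exp(−0.000884 × 200) = 0.837947
R(agent cylinder valve) = exp(−0.000127 × 200) = 0.974920
R(manual pull station) = exp(−0.00112 × 200) = 0.799315
Parallel (pressure switch and abort switch): 1 − (1 − 0.757297)(1 − 0.960982) = 0.990530
Series (releasing panel and agent cylinder valve): 0.837947 × 0.974920 = 0.816931
Parallel ([0.816931] and manual pull station): 1 − (1 − 0.816931)(1 − 0.799315) = 0.963261
Series ([0.990530], discharge nozzle, and [0.963261]): 0.990530 × 0.865022 × 0.963261 = 0.8254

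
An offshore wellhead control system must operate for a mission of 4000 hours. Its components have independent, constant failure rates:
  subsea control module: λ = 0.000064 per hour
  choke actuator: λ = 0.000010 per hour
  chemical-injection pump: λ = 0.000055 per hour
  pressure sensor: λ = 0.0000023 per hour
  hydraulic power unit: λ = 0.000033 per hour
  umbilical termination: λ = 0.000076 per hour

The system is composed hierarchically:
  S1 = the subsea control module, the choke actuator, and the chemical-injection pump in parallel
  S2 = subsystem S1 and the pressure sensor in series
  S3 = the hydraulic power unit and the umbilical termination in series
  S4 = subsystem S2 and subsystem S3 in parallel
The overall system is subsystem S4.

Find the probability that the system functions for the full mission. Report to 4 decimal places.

0.9962

R(subsea control module) = exp(−0.000064 × 4000) = 0.774142
R(choke actuator) = exp(−0.000010 × 4000) = 0.960789
R(chemical-injection pump) = exp(−0.000055 × 4000) = 0.802519
R(pressure sensor) = exp(−0.0000023 × 4000) = 0.990842
R(hydraulic power unit) = exp(−0.000033 × 4000) = 0.876341
R(umbilical termination) = exp(−0.000076 × 4000) = 0.737861
Parallel (subsea control module, choke actuator, and chemical-injection pump): 1 − (1 − 0.774142)(1 − 0.960789)(1 − 0.802519) = 0.998251
Series ([0.998251] and pressure sensor): 0.998251 × 0.990842 = 0.989109
Series (hydraulic power unit and umbilical termination): 0.876341 × 0.737861 = 0.646618
Parallel ([0.989109] and [0.646618]): 1 − (1 − 0.989109)(1 − 0.646618) = 0.9962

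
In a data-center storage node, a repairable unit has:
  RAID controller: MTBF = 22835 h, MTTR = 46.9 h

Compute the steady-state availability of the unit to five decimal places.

0.99795

A(RAID controller) = MTBF/(MTBF+MTTR) = 22835/(22835+46.9) = 0.99795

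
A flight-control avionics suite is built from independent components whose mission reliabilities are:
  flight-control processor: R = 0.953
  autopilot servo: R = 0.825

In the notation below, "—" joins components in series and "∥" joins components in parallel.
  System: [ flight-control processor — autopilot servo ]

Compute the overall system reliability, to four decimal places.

0.7862

Series (flight-control processor and autopilot servo): 0.953000 × 0.825000 = 0.7862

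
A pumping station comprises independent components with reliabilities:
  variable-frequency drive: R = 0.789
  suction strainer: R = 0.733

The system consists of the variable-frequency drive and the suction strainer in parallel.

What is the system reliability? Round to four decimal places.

0.9437

Parallel (variable-frequency drive and suction strainer): 1 − (1 − 0.789000)(1 − 0.733000) = 0.9437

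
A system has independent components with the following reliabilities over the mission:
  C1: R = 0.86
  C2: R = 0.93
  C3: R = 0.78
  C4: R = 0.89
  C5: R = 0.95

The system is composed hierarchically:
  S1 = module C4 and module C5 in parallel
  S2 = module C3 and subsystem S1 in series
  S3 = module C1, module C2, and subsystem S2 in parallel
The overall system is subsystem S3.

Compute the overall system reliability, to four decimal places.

Parallel (C4 and C5): 1 − (1 − 0.890000)(1 − 0.950000) = 0.994500
Series (C3 and [0.994500]): 0.780000 × 0.994500 = 0.775710
Parallel (C1, C2, and [0.775710]): 1 − (1 − 0.860000)(1 − 0.930000)(1 − 0.775710) = 0.9978

0.9978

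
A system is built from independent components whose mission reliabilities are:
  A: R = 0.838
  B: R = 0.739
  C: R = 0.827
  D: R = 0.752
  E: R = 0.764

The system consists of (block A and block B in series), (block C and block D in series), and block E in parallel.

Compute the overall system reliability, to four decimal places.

Series (A and B): 0.838000 × 0.739000 = 0.619282
Series (C and D): 0.827000 × 0.752000 = 0.621904
Parallel ([0.619282], [0.621904], and E): 1 − (1 − 0.619282)(1 − 0.621904)(1 − 0.764000) = 0.9660

0.9660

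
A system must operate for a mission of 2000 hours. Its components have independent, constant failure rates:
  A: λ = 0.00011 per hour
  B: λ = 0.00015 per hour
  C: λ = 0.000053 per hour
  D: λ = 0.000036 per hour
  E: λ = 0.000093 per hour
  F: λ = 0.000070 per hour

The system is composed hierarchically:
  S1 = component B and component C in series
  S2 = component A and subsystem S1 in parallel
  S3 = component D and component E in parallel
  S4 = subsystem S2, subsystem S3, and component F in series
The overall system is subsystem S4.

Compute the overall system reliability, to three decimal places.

0.802

R(A) = exp(−0.00011 × 2000) = 0.80252
R(B) = exp(−0.00015 × 2000) = 0.74082
R(C) = exp(−0.000053 × 2000) = 0.89942
R(D) = exp(−0.000036 × 2000) = 0.93053
R(E) = exp(−0.000093 × 2000) = 0.83027
R(F) = exp(−0.000070 × 2000) = 0.86936
Series (B and C): 0.74082 × 0.89942 = 0.66631
Parallel (A and [0.66631]): 1 − (1 − 0.80252)(1 − 0.66631) = 0.93410
Parallel (D and E): 1 − (1 − 0.93053)(1 − 0.83027) = 0.98821
Series ([0.93410], [0.98821], and F): 0.93410 × 0.98821 × 0.86936 = 0.802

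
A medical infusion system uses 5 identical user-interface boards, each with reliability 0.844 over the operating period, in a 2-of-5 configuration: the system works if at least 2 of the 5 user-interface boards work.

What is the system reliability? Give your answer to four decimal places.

0.9974

R = Σ_{i=2}^{5} C(5,i) p^i (1−p)^{5−i} with p = 0.844
C(5,2)·0.844^2·0.156^3 = 0.027043
C(5,3)·0.844^3·0.156^2 = 0.146311
C(5,4)·0.844^4·0.156^1 = 0.395790
C(5,5)·0.844^5·0.156^0 = 0.428265
Sum = 0.9974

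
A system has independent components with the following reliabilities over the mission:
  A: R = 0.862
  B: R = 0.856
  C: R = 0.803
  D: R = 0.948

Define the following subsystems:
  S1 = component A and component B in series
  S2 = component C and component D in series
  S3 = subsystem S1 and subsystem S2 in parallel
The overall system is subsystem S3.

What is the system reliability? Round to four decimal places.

0.9374

Series (A and B): 0.862000 × 0.856000 = 0.737872
Series (C and D): 0.803000 × 0.948000 = 0.761244
Parallel ([0.737872] and [0.761244]): 1 − (1 − 0.737872)(1 − 0.761244) = 0.9374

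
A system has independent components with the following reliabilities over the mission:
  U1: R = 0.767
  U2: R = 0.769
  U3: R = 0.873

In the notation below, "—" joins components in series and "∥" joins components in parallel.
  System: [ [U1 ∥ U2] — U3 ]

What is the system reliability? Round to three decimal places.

Parallel (U1 and U2): 1 − (1 − 0.76700)(1 − 0.76900) = 0.94618
Series ([0.94618] and U3): 0.94618 × 0.87300 = 0.826

0.826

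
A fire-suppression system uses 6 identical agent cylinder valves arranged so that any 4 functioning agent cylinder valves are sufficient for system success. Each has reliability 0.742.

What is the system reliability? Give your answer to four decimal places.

R = Σ_{i=4}^{6} C(6,i) p^i (1−p)^{6−i} with p = 0.742
C(6,4)·0.742^4·0.258^2 = 0.302654
C(6,5)·0.742^5·0.258^1 = 0.348169
C(6,6)·0.742^6·0.258^0 = 0.166887
Sum = 0.8177

0.8177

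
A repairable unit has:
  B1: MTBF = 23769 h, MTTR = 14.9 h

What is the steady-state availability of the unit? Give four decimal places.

A(B1) = MTBF/(MTBF+MTTR) = 23769/(23769+14.9) = 0.9994

0.9994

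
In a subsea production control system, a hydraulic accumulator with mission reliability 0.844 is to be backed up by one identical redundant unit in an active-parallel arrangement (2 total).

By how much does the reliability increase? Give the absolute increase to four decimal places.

0.1317

R_before = 0.844
R_after = 1 − (1 − 0.844)^2 = 0.9757
ΔR = 0.9757 − 0.844 = 0.1317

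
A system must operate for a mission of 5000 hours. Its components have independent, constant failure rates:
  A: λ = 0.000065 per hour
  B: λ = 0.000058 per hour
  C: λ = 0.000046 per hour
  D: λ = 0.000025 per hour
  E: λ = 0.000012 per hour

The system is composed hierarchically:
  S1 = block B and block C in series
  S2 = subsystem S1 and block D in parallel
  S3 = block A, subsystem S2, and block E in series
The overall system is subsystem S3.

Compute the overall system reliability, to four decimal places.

R(A) = exp(−0.000065 × 5000) = 0.722527
R(B) = exp(−0.000058 × 5000) = 0.748264
R(C) = exp(−0.000046 × 5000) = 0.794534
R(D) = exp(−0.000025 × 5000) = 0.882497
R(E) = exp(−0.000012 × 5000) = 0.941765
Series (B and C): 0.748264 × 0.794534 = 0.594521
Parallel ([0.594521] and D): 1 − (1 − 0.594521)(1 − 0.882497) = 0.952355
Series (A, [0.952355], and E): 0.722527 × 0.952355 × 0.941765 = 0.6480

0.6480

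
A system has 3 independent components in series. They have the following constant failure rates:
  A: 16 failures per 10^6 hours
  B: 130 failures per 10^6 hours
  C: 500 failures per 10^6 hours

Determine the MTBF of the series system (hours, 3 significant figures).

Series of exponential components: λ_sys = Σ λ_i
λ_sys = 0.000016 + 0.00013 + 0.00050 = 6.4600e-04 /h
MTBF = 1 / λ_sys = 1550 h

1550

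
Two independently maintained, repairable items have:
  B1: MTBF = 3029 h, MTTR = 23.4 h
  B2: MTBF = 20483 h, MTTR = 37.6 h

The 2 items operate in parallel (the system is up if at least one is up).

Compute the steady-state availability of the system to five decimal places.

A(B1) = MTBF/(MTBF+MTTR) = 3029/(3029+23.4) = 0.992334
A(B2) = MTBF/(MTBF+MTTR) = 20483/(20483+37.6) = 0.998168
Parallel availability: 1 − (1 − 0.992334)(1 − 0.998168) = 0.99999

0.99999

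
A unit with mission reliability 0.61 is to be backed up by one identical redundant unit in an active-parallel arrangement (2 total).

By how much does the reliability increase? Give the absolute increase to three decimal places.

R_before = 0.61
R_after = 1 − (1 − 0.61)^2 = 0.848
ΔR = 0.848 − 0.61 = 0.238

0.238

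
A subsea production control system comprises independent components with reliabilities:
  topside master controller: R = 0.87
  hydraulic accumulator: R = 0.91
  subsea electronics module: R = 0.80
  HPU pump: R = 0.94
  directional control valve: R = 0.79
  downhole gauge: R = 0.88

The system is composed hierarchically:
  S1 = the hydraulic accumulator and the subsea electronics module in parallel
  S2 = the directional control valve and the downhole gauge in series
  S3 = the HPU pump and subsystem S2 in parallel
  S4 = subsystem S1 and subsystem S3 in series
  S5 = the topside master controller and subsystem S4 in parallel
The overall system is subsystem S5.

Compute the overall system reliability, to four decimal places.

Parallel (hydraulic accumulator and subsea electronics module): 1 − (1 − 0.910000)(1 − 0.800000) = 0.982000
Series (directional control valve and downhole gauge): 0.790000 × 0.880000 = 0.695200
Parallel (HPU pump and [0.695200]): 1 − (1 − 0.940000)(1 − 0.695200) = 0.981712
Series ([0.982000] and [0.981712]): 0.982000 × 0.981712 = 0.964041
Parallel (topside master controller and [0.964041]): 1 − (1 − 0.870000)(1 − 0.964041) = 0.9953

0.9953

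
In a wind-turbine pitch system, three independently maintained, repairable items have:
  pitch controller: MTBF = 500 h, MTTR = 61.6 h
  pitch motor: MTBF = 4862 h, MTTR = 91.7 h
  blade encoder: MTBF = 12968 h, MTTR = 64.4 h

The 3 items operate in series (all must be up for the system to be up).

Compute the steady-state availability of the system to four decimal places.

A(pitch controller) = MTBF/(MTBF+MTTR) = 500/(500+61.6) = 0.890313
A(pitch motor) = MTBF/(MTBF+MTTR) = 4862/(4862+91.7) = 0.981489
A(blade encoder) = MTBF/(MTBF+MTTR) = 12968/(12968+64.4) = 0.995058
Series availability: 0.890313 × 0.981489 × 0.995058 = 0.8695

0.8695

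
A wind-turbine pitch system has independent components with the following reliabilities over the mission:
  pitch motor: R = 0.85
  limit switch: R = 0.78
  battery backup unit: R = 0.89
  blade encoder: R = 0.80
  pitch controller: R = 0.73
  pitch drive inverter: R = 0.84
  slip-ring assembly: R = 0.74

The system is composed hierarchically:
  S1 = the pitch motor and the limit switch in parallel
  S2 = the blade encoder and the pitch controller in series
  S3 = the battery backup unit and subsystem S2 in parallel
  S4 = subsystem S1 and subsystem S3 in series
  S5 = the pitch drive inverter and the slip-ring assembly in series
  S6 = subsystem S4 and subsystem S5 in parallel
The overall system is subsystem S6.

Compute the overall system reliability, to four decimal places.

Parallel (pitch motor and limit switch): 1 − (1 − 0.850000)(1 − 0.780000) = 0.967000
Series (blade encoder and pitch controller): 0.800000 × 0.730000 = 0.584000
Parallel (battery backup unit and [0.584000]): 1 − (1 − 0.890000)(1 − 0.584000) = 0.954240
Series ([0.967000] and [0.954240]): 0.967000 × 0.954240 = 0.922750
Series (pitch drive inverter and slip-ring assembly): 0.840000 × 0.740000 = 0.621600
Parallel ([0.922750] and [0.621600]): 1 − (1 − 0.922750)(1 − 0.621600) = 0.9708

0.9708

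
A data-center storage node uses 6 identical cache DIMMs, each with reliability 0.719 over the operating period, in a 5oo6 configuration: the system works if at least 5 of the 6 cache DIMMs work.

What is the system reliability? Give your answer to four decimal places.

0.4621

R = Σ_{i=5}^{6} C(6,i) p^i (1−p)^{6−i} with p = 0.719
C(6,5)·0.719^5·0.281^1 = 0.323968
C(6,6)·0.719^6·0.281^0 = 0.138157
Sum = 0.4621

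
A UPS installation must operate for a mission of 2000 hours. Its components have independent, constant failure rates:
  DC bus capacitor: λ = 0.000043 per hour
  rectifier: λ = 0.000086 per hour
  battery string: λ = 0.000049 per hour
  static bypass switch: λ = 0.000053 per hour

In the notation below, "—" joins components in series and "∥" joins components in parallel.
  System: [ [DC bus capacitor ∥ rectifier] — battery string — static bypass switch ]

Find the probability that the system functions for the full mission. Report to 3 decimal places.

R(DC bus capacitor) = exp(−0.000043 × 2000) = 0.91759
R(rectifier) = exp(−0.000086 × 2000) = 0.84198
R(battery string) = exp(−0.000049 × 2000) = 0.90665
R(static bypass switch) = exp(−0.000053 × 2000) = 0.89942
Parallel (DC bus capacitor and rectifier): 1 − (1 − 0.91759)(1 − 0.84198) = 0.98698
Series ([0.98698], battery string, and static bypass switch): 0.98698 × 0.90665 × 0.89942 = 0.805

0.805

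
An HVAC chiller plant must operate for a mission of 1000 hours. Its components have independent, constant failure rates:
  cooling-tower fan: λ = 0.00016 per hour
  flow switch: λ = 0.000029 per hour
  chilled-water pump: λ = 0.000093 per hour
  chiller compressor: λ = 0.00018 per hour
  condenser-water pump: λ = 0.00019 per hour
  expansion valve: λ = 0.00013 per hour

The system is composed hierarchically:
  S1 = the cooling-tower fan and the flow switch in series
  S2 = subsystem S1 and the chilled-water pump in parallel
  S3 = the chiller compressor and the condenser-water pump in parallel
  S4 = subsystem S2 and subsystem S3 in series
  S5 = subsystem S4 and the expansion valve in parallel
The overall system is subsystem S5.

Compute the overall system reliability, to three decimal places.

0.995

R(cooling-tower fan) = exp(−0.00016 × 1000) = 0.85214
R(flow switch) = exp(−0.000029 × 1000) = 0.97142
R(chilled-water pump) = exp(−0.000093 × 1000) = 0.91119
R(chiller compressor) = exp(−0.00018 × 1000) = 0.83527
R(condenser-water pump) = exp(−0.00019 × 1000) = 0.82696
R(expansion valve) = exp(−0.00013 × 1000) = 0.87810
Series (cooling-tower fan and flow switch): 0.85214 × 0.97142 = 0.82779
Parallel ([0.82779] and chilled-water pump): 1 − (1 − 0.82779)(1 − 0.91119) = 0.98471
Parallel (chiller compressor and condenser-water pump): 1 − (1 − 0.83527)(1 − 0.82696) = 0.97150
Series ([0.98471] and [0.97150]): 0.98471 × 0.97150 = 0.95665
Parallel ([0.95665] and expansion valve): 1 − (1 − 0.95665)(1 − 0.87810) = 0.995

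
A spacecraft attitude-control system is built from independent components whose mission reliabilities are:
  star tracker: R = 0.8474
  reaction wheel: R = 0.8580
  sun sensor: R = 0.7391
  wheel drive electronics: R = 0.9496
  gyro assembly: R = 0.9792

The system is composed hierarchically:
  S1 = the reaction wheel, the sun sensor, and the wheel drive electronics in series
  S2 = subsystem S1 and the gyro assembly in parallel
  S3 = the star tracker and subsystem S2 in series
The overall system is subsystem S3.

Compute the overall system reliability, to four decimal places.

0.8404

Series (reaction wheel, sun sensor, and wheel drive electronics): 0.858000 × 0.739100 × 0.949600 = 0.602187
Parallel ([0.602187] and gyro assembly): 1 − (1 − 0.602187)(1 − 0.979200) = 0.991725
Series (star tracker and [0.991725]): 0.847400 × 0.991725 = 0.8404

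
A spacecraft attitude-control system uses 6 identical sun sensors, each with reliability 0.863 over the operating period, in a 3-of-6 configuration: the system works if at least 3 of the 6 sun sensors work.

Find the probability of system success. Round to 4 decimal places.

R = Σ_{i=3}^{6} C(6,i) p^i (1−p)^{6−i} with p = 0.863
C(6,3)·0.863^3·0.137^3 = 0.033054
C(6,4)·0.863^4·0.137^2 = 0.156162
C(6,5)·0.863^5·0.137^1 = 0.393483
C(6,6)·0.863^6·0.137^0 = 0.413109
Sum = 0.9958

0.9958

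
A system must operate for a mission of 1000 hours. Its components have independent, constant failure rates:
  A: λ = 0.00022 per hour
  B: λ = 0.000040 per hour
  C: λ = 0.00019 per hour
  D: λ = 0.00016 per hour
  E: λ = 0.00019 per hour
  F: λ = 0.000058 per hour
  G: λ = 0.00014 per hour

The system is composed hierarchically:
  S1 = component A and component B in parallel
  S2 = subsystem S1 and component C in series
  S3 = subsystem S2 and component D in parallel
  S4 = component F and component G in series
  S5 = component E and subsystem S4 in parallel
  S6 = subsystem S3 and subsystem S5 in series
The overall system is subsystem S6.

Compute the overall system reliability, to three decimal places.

0.943

R(A) = exp(−0.00022 × 1000) = 0.80252
R(B) = exp(−0.000040 × 1000) = 0.96079
R(C) = exp(−0.00019 × 1000) = 0.82696
R(D) = exp(−0.00016 × 1000) = 0.85214
R(E) = exp(−0.00019 × 1000) = 0.82696
R(F) = exp(−0.000058 × 1000) = 0.94365
R(G) = exp(−0.00014 × 1000) = 0.86936
Parallel (A and B): 1 − (1 − 0.80252)(1 − 0.96079) = 0.99226
Series ([0.99226] and C): 0.99226 × 0.82696 = 0.82056
Parallel ([0.82056] and D): 1 − (1 − 0.82056)(1 − 0.85214) = 0.97347
Series (F and G): 0.94365 × 0.86936 = 0.82037
Parallel (E and [0.82037]): 1 − (1 − 0.82696)(1 − 0.82037) = 0.96892
Series ([0.97347] and [0.96892]): 0.97347 × 0.96892 = 0.943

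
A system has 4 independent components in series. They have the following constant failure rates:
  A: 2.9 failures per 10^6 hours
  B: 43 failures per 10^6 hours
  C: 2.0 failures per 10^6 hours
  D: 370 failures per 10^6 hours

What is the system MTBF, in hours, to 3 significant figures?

Series of exponential components: λ_sys = Σ λ_i
λ_sys = 0.0000029 + 0.000043 + 0.0000020 + 0.00037 = 4.1790e-04 /h
MTBF = 1 / λ_sys = 2390 h

2390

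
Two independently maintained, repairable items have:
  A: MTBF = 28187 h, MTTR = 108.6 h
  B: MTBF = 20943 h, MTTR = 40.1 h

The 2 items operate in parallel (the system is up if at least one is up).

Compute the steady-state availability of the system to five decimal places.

A(A) = MTBF/(MTBF+MTTR) = 28187/(28187+108.6) = 0.996162
A(B) = MTBF/(MTBF+MTTR) = 20943/(20943+40.1) = 0.998089
Parallel availability: 1 − (1 − 0.996162)(1 − 0.998089) = 0.99999

0.99999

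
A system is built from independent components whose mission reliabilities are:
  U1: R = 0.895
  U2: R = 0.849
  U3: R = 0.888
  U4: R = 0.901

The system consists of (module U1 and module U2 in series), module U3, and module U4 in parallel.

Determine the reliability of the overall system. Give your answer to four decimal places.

0.9973

Series (U1 and U2): 0.895000 × 0.849000 = 0.759855
Parallel ([0.759855], U3, and U4): 1 − (1 − 0.759855)(1 − 0.888000)(1 − 0.901000) = 0.9973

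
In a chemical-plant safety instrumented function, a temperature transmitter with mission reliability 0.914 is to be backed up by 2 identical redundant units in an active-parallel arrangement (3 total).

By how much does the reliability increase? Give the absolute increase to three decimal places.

R_before = 0.914
R_after = 1 − (1 − 0.914)^3 = 0.999
ΔR = 0.999 − 0.914 = 0.085

0.085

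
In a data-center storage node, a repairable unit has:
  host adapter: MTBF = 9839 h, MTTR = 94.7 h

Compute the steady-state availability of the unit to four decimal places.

0.9905

A(host adapter) = MTBF/(MTBF+MTTR) = 9839/(9839+94.7) = 0.9905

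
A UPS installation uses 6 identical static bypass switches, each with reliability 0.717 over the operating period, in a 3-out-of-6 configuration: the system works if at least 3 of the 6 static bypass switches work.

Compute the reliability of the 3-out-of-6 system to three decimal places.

R = Σ_{i=3}^{6} C(6,i) p^i (1−p)^{6−i} with p = 0.717
C(6,3)·0.717^3·0.283^3 = 0.16709
C(6,4)·0.717^4·0.283^2 = 0.31750
C(6,5)·0.717^5·0.283^1 = 0.32176
C(6,6)·0.717^6·0.283^0 = 0.13587
Sum = 0.942

0.942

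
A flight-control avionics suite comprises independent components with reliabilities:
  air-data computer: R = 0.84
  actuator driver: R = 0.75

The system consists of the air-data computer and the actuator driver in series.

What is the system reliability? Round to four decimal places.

0.6300

Series (air-data computer and actuator driver): 0.840000 × 0.750000 = 0.6300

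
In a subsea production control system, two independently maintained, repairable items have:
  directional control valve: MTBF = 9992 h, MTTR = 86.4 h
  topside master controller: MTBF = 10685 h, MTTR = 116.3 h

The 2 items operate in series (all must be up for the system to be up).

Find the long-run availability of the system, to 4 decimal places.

0.9808

A(directional control valve) = MTBF/(MTBF+MTTR) = 9992/(9992+86.4) = 0.991427
A(topside master controller) = MTBF/(MTBF+MTTR) = 10685/(10685+116.3) = 0.989233
Series availability: 0.991427 × 0.989233 = 0.9808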